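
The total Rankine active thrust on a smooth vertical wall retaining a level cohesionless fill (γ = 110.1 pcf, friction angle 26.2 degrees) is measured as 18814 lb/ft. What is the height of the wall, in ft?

29.7 ft

K_a = 0.3874. P_a = ½ K_a γ H² ⇒ H = √(2P_a/(K_a γ)).
H = √(2×18814/(0.3874×110.1)) = 29.70 ft.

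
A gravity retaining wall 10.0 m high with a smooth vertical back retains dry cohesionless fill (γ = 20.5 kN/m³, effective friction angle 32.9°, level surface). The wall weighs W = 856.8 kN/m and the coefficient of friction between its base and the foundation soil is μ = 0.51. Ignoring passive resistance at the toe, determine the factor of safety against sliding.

1.44

K_a = tan²(45° − 32.9°/2) = 0.2960.
P_a = ½K_aγH² = 0.5×0.2960×20.5×10.0² = 303.4 kN/m, acting at H/3 = 3.333 m above the base.
FS_sliding = μW / P_a = 0.51×856.8 / 303.4 = 1.440.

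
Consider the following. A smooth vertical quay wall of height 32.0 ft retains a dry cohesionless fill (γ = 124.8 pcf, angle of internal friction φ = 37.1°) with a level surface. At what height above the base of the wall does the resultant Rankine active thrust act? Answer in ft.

K_a = 0.2475.
The pressure distribution is triangular, so the resultant acts at H/3 above the base = 32.0/3 = 10.67 ft.

10.7 ft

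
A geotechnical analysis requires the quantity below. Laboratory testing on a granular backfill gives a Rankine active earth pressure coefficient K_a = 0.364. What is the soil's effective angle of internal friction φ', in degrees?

27.8°

K_a = tan²(45° − φ/2) ⇒ 45° − φ/2 = arctan(√0.364) = 31.10°.
φ = 2(45° − 31.10°) = 27.79°.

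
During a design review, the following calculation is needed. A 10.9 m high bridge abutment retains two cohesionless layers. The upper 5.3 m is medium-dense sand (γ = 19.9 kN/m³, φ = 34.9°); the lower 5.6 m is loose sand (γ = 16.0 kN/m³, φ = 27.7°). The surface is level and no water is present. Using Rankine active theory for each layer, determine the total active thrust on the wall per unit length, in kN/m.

K_a1 = tan²(45°−34.9°/2) = 0.2721; K_a2 = tan²(45°−27.7°/2) = 0.3653.
Layer 1: σ at base = K_a1 γ₁ h₁ = 28.70 kPa; P₁ = ½×28.70×5.3 = 76.06.
Layer 2: σ_v at top = γ₁h₁ = 105.5; σ_h top = K_a2×105.5 = 38.53; σ_h base = K_a2×(105.5+16.0×5.6) = 71.27.
P₂ = ½(38.53+71.27)×5.6 = 307.4. Total P_a = 76.06+307.4 = 383.5 kN/m.

383 kN/m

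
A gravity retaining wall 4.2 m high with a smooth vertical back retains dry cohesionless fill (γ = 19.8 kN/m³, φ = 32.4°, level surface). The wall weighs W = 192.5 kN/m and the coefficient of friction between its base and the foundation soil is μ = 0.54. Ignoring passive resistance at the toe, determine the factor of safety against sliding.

1.97

K_a = tan²(45° − 32.4°/2) = 0.3022.
P_a = ½K_aγH² = 0.5×0.3022×19.8×4.2² = 52.78 kN/m, acting at H/3 = 1.400 m above the base.
FS_sliding = μW / P_a = 0.54×192.5 / 52.78 = 1.969.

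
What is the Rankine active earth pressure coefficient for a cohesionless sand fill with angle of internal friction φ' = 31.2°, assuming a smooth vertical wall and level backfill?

0.317

K_a = (1 − sin φ)/(1 + sin φ) = (1 − sin 31.2°)/(1 + sin 31.2°) = 0.3175.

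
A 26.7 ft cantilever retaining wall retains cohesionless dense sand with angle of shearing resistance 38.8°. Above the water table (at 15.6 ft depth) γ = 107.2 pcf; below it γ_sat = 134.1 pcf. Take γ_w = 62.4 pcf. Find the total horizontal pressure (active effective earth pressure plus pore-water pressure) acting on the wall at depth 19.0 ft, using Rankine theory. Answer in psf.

652 psf

K_a = (1 − sin φ)/(1 + sin φ) = 0.2296.
γ' = 134.1 − 62.4 = 71.70 pcf.
Effective vertical stress at 19.0 ft: σ'_v = 107.2×15.6 + 71.70×3.40 = 1916 psf.
σ'_h = K_a σ'_v = 0.2296 × 1916 = 439.9 psf; u = γ_w × 3.40 = 212.2 psf.
Total σ_h = 439.9 + 212.2 = 652.0 psf.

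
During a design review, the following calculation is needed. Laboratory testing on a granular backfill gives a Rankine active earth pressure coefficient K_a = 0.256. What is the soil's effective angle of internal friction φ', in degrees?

K_a = tan²(45° − φ/2) ⇒ 45° − φ/2 = arctan(√0.256) = 26.84°.
φ = 2(45° − 26.84°) = 36.32°.

36.3°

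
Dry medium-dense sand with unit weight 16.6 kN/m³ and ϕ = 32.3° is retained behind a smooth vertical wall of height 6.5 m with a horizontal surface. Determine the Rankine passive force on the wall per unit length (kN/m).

1160 kN/m

K_p = tan²(45° + φ/2) = 3.295.
P_p = ½ K_p γ H² = 0.5 × 3.295 × 16.6 × 6.5² = 1156 kN/m.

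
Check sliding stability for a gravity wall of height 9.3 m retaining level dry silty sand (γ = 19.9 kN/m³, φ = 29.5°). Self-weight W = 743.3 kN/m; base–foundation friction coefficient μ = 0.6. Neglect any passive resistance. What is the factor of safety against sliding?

K_a = tan²(45° − 29.5°/2) = 0.3401.
P_a = ½K_aγH² = 0.5×0.3401×19.9×9.3² = 292.7 kN/m, acting at H/3 = 3.100 m above the base.
FS_sliding = μW / P_a = 0.6×743.3 / 292.7 = 1.524.

1.52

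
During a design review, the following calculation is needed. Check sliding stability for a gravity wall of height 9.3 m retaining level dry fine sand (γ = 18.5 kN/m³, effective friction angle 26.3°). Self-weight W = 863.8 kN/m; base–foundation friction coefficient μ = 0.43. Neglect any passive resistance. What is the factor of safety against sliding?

1.20

K_a = tan²(45° − 26.3°/2) = 0.3859.
P_a = ½K_aγH² = 0.5×0.3859×18.5×9.3² = 308.8 kN/m, acting at H/3 = 3.100 m above the base.
FS_sliding = μW / P_a = 0.43×863.8 / 308.8 = 1.203.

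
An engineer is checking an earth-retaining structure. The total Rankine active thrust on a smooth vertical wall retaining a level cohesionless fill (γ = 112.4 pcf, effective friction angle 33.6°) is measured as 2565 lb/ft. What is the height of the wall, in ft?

12.6 ft

K_a = 0.2875. P_a = ½ K_a γ H² ⇒ H = √(2P_a/(K_a γ)).
H = √(2×2565/(0.2875×112.4)) = 12.60 ft.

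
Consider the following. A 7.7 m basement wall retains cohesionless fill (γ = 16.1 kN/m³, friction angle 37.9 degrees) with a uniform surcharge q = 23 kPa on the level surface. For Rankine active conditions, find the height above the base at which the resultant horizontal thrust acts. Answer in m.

K_a = 0.2389.
Triangular part P₁ = ½K_aγH² = 114.0 at H/3 = 2.567 m; rectangular part P₂ = K_a q H = 42.32 at H/2 = 3.850 m.
ȳ = (P₁·2.567 + P₂·3.850)/(P₁+P₂) = 2.914 m.

2.91 m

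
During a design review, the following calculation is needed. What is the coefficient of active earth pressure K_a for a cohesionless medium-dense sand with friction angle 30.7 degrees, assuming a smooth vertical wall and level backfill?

K_a = tan²(45° − φ/2) = tan²(29.65°) = 0.3240.

0.324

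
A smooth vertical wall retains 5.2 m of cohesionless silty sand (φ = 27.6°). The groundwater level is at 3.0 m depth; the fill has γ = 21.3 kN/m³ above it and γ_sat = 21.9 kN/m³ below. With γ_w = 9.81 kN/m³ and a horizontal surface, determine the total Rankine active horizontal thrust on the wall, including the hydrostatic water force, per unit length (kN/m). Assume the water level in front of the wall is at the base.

121 kN/m

K_a = tan²(45° − φ/2) = 0.3668.
γ' = 21.9 − 9.81 = 12.09 kN/m³. Depth below WT = 2.2 m.
σ'_h at WT = K_a γ d_w = 23.44 kPa; at base = 23.44 + K_a γ' × 2.2 = 33.19 kPa.
P₁ (0–3.0 m) = ½×23.44×3.0 = 35.16. P₂ (3.0–5.2 m) = ½(23.44+33.19)×2.2 = 62.29.
P_w = ½ γ_w h₂² = 0.5×9.81×2.2² = 23.74. Total = 35.16+62.29+23.74 = 121.2 kN/m.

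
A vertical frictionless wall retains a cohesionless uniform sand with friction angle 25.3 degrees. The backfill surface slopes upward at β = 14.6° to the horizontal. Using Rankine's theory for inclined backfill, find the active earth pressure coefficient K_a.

K_a = cos β · (cos β − √(cos²β − cos²φ)) / (cos β + √(cos²β − cos²φ)).
cos β = 0.9677, cos φ = 0.9041, √(cos²β − cos²φ) = 0.3451.
K_a = 0.9677 × (0.9677 − 0.3451)/(0.9677 + 0.3451) = 0.4589.

0.459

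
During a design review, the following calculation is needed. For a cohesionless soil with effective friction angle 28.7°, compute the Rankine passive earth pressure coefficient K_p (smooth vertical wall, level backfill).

K_p = (1 + sin φ)/(1 − sin φ) = tan²(45° + 28.7°/2) = 2.848.

2.85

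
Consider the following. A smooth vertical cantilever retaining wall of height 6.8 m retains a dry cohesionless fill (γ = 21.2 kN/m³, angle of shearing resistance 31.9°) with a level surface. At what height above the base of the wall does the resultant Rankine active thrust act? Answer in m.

K_a = 0.3085.
The pressure distribution is triangular, so the resultant acts at H/3 above the base = 6.8/3 = 2.267 m.

2.27 m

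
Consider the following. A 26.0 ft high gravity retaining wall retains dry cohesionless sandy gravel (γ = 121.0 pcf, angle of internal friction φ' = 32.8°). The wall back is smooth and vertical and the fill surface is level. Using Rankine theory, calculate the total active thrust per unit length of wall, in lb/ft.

K_a = tan²(45° − φ/2) = 0.2973.
P_a = ½ K_a γ H² = 0.5 × 0.2973 × 121.0 × 26.0² = 12160 lb/ft.

12200 lb/ft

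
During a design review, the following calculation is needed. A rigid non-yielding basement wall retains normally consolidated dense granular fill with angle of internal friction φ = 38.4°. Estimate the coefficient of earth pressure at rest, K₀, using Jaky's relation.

0.379

K₀ = 1 − sin φ' = 1 − sin 38.4° = 0.3789.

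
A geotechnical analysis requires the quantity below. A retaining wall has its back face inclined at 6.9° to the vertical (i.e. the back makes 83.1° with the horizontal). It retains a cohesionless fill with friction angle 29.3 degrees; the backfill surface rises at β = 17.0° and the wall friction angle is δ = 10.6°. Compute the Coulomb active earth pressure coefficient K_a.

K_a = sin²(α+φ) / [sin²α · sin(α−δ) · (1 + √{sin(φ+δ)sin(φ−β) / (sin(α−δ)sin(α+β))})²].
With α = 83.1°, φ = 29.3°, δ = 10.6°, β = 17.0°: K_a = 0.4765.

0.476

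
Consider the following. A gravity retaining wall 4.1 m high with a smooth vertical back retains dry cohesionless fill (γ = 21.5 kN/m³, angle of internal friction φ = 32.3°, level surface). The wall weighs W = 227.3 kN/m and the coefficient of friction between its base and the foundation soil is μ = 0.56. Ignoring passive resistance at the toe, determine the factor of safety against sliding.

2.32

K_a = tan²(45° − 32.3°/2) = 0.3035.
P_a = ½K_aγH² = 0.5×0.3035×21.5×4.1² = 54.84 kN/m, acting at H/3 = 1.367 m above the base.
FS_sliding = μW / P_a = 0.56×227.3 / 54.84 = 2.321.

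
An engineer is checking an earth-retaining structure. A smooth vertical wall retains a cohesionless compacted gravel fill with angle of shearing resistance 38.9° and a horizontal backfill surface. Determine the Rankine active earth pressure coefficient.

K_a = (1 − sin φ)/(1 + sin φ) = (1 − sin 38.9°)/(1 + sin 38.9°) = 0.2285.

0.229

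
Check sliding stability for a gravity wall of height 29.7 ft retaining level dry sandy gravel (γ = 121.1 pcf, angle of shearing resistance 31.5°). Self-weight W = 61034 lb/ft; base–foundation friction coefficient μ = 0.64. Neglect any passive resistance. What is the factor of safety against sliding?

K_a = tan²(45° − 31.5°/2) = 0.3136.
P_a = ½K_aγH² = 0.5×0.3136×121.1×29.7² = 16750 lb/ft, acting at H/3 = 9.900 ft above the base.
FS_sliding = μW / P_a = 0.64×61034 / 16750 = 2.332.

2.33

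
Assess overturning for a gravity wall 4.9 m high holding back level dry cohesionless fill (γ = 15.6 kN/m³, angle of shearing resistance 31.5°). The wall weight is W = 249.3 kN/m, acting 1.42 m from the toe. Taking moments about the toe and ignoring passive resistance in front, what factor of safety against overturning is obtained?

3.69

K_a = tan²(45° − 31.5°/2) = 0.3136.
P_a = ½K_aγH² = 0.5×0.3136×15.6×4.9² = 58.74 kN/m, acting at H/3 = 1.633 m above the base.
Overturning moment M_o = P_a × H/3 = 58.74 × 1.633 = 95.94.
Resisting moment M_r = W × 1.42 = 249.3 × 1.42 = 354.0.
FS_overturning = M_r/M_o = 354.0/95.94 = 3.690.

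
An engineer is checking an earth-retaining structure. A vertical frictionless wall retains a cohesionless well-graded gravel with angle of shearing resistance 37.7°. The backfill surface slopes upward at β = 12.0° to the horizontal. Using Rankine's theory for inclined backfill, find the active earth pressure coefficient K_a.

0.254

K_a = cos β · (cos β − √(cos²β − cos²φ)) / (cos β + √(cos²β − cos²φ)).
cos β = 0.9781, cos φ = 0.7912, √(cos²β − cos²φ) = 0.5751.
K_a = 0.9781 × (0.9781 − 0.5751)/(0.9781 + 0.5751) = 0.2538.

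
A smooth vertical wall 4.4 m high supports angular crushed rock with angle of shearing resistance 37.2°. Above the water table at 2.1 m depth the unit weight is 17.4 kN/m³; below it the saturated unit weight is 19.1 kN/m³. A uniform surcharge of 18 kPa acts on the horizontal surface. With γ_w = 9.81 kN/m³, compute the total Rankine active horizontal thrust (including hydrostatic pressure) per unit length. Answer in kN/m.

K_a = tan²(45° − φ/2) = 0.2464.
γ' = 19.1 − 9.81 = 9.290 kN/m³. h₂ = H − d_w = 2.3 m.
σ'_h: at surface K_a·q = 4.436; at WT K_a(q+γd_w) = 13.44; at base K_a(q+γd_w+γ'h₂) = 18.70 kPa.
P₁ = ½(4.436+13.44)×2.1 = 18.77; P₂ = ½(13.44+18.70)×2.3 = 36.97; P_w = ½γ_w h₂² = 25.95.
Total = 18.77+36.97+25.95 = 81.68 kN/m.

81.7 kN/m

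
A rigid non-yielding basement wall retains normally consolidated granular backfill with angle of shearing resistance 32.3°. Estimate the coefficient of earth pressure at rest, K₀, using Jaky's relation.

0.466

K₀ = 1 − sin φ' = 1 − sin 32.3° = 0.4656.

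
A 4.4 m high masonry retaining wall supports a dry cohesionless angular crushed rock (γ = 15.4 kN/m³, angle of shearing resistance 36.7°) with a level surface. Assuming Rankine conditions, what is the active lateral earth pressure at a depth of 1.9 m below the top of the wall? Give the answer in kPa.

7.37 kPa

K_a = (1 − sin φ)/(1 + sin φ) = 0.2519.
σ_h = K_a γ z = 0.2519 × 15.4 × 1.9 = 7.369 kPa.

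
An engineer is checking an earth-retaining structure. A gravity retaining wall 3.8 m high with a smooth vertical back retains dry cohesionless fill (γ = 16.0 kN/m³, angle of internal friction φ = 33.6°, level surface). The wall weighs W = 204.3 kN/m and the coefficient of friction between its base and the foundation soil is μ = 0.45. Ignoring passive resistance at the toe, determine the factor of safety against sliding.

K_a = tan²(45° − 33.6°/2) = 0.2875.
P_a = ½K_aγH² = 0.5×0.2875×16.0×3.8² = 33.21 kN/m, acting at H/3 = 1.267 m above the base.
FS_sliding = μW / P_a = 0.45×204.3 / 33.21 = 2.768.

2.77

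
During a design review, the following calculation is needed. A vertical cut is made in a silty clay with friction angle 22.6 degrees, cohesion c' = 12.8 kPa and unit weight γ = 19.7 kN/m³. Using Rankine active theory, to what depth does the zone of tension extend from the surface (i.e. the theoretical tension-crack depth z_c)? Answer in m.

K_a = tan²(45° − 22.6°/2) = 0.4448; √K_a = 0.6669.
The active pressure is zero where K_a γ z = 2c√K_a, so z_c = 2c/(γ√K_a) = 2×12.8/(19.7×0.6669) = 1.949 m.

1.95 m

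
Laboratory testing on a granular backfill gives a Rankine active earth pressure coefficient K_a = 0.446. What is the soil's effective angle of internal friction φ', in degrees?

22.5°

K_a = tan²(45° − φ/2) ⇒ 45° − φ/2 = arctan(√0.446) = 33.74°.
φ = 2(45° − 33.74°) = 22.53°.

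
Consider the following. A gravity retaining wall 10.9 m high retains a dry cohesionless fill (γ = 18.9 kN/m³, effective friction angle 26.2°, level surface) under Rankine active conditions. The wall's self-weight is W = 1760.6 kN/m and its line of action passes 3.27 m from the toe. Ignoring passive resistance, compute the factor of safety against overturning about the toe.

K_a = tan²(45° − 26.2°/2) = 0.3874.
P_a = ½K_aγH² = 0.5×0.3874×18.9×10.9² = 435.0 kN/m, acting at H/3 = 3.633 m above the base.
Overturning moment M_o = P_a × H/3 = 435.0 × 3.633 = 1580.
Resisting moment M_r = W × 3.27 = 1760.6 × 3.27 = 5757.
FS_overturning = M_r/M_o = 5757/1580 = 3.643.

3.64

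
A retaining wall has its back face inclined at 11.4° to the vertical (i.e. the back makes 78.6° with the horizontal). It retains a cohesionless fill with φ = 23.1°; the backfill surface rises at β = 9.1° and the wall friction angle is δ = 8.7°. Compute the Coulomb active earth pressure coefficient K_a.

0.567

K_a = sin²(α+φ) / [sin²α · sin(α−δ) · (1 + √{sin(φ+δ)sin(φ−β) / (sin(α−δ)sin(α+β))})²].
With α = 78.6°, φ = 23.1°, δ = 8.7°, β = 9.1°: K_a = 0.5673.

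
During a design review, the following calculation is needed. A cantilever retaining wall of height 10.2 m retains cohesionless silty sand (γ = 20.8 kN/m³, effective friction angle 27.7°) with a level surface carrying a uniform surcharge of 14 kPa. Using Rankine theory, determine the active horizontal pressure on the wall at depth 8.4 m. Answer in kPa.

K_a = (1 − sin φ)/(1 + sin φ) = 0.3653.
σ_v = γz + q = 20.8 × 8.4 + 14 = 188.7 kPa.
σ_h = K_a σ_v = 0.3653 × 188.7 = 68.95 kPa.

68.9 kPa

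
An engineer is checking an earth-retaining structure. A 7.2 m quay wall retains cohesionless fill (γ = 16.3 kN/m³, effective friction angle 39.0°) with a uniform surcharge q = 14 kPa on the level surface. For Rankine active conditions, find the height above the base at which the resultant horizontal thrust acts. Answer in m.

2.63 m

K_a = 0.2275.
Triangular part P₁ = ½K_aγH² = 96.12 at H/3 = 2.400 m; rectangular part P₂ = K_a q H = 22.93 at H/2 = 3.600 m.
ȳ = (P₁·2.400 + P₂·3.600)/(P₁+P₂) = 2.631 m.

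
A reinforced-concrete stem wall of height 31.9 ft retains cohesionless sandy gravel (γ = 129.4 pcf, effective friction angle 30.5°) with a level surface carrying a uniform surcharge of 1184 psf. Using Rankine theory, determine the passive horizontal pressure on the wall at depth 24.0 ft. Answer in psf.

K_p = (1 + sin φ)/(1 − sin φ) = 3.061.
σ_v = γz + q = 129.4 × 24.0 + 1184 = 4290 psf.
σ_h = K_p σ_v = 3.061 × 4290 = 13130 psf.

13100 psf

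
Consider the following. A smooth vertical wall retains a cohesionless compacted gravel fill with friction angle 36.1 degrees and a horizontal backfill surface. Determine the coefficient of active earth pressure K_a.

0.258

K_a = (1 − sin φ)/(1 + sin φ) = (1 − sin 36.1°)/(1 + sin 36.1°) = 0.2585.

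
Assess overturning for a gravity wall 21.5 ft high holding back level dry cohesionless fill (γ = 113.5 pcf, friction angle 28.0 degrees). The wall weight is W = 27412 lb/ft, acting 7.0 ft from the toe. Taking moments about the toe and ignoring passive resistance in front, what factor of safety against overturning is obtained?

K_a = tan²(45° − 28.0°/2) = 0.3610.
P_a = ½K_aγH² = 0.5×0.3610×113.5×21.5² = 9471 lb/ft, acting at H/3 = 7.167 ft above the base.
Overturning moment M_o = P_a × H/3 = 9471 × 7.167 = 67870.
Resisting moment M_r = W × 7.0 = 27412 × 7.0 = 191900.
FS_overturning = M_r/M_o = 191900/67870 = 2.827.

2.83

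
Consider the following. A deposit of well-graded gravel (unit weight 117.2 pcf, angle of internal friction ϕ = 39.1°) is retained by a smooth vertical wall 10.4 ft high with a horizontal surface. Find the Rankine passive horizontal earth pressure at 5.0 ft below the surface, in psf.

2590 psf

K_p = (1 + sin φ)/(1 − sin φ) = 4.415.
σ_h = K_p γ z = 4.415 × 117.2 × 5.0 = 2587 psf.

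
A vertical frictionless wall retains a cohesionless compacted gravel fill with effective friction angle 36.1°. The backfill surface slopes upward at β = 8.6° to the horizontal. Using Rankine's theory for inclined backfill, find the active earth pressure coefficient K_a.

K_a = cos β · (cos β − √(cos²β − cos²φ)) / (cos β + √(cos²β − cos²φ)).
cos β = 0.9888, cos φ = 0.8080, √(cos²β − cos²φ) = 0.5699.
K_a = 0.9888 × (0.9888 − 0.5699)/(0.9888 + 0.5699) = 0.2657.

0.266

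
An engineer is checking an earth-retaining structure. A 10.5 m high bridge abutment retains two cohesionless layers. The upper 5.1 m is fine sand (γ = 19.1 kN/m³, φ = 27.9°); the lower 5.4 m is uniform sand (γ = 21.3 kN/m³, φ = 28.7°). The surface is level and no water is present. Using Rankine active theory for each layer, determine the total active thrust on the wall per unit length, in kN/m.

K_a1 = tan²(45°−27.9°/2) = 0.3625; K_a2 = tan²(45°−28.7°/2) = 0.3511.
Layer 1: σ at base = K_a1 γ₁ h₁ = 35.31 kPa; P₁ = ½×35.31×5.1 = 90.03.
Layer 2: σ_v at top = γ₁h₁ = 97.41; σ_h top = K_a2×97.41 = 34.21; σ_h base = K_a2×(97.41+21.3×5.4) = 74.59.
P₂ = ½(34.21+74.59)×5.4 = 293.8. Total P_a = 90.03+293.8 = 383.8 kN/m.

384 kN/m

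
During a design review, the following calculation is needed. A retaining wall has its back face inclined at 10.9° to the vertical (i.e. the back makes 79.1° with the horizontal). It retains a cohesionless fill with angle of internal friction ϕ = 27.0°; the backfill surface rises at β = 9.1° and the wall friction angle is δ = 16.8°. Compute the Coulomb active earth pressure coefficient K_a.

K_a = sin²(α+φ) / [sin²α · sin(α−δ) · (1 + √{sin(φ+δ)sin(φ−β) / (sin(α−δ)sin(α+β))})²].
With α = 79.1°, φ = 27.0°, δ = 16.8°, β = 9.1°: K_a = 0.4868.

0.487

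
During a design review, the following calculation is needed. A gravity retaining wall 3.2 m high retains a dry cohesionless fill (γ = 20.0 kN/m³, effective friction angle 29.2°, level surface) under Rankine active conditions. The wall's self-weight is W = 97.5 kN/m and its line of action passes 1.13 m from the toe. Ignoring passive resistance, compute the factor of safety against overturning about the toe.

2.93

K_a = tan²(45° − 29.2°/2) = 0.3442.
P_a = ½K_aγH² = 0.5×0.3442×20.0×3.2² = 35.25 kN/m, acting at H/3 = 1.067 m above the base.
Overturning moment M_o = P_a × H/3 = 35.25 × 1.067 = 37.60.
Resisting moment M_r = W × 1.13 = 97.5 × 1.13 = 110.2.
FS_overturning = M_r/M_o = 110.2/37.60 = 2.930.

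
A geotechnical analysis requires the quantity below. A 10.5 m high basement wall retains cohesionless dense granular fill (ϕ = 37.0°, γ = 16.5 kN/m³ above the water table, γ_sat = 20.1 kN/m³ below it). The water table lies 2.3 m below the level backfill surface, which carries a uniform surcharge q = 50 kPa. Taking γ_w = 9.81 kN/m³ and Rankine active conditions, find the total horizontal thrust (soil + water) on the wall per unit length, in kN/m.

K_a = tan²(45° − φ/2) = 0.2486.
γ' = 20.1 − 9.81 = 10.29 kN/m³. h₂ = H − d_w = 8.2 m.
σ'_h: at surface K_a·q = 12.43; at WT K_a(q+γd_w) = 21.86; at base K_a(q+γd_w+γ'h₂) = 42.84 kPa.
P₁ = ½(12.43+21.86)×2.3 = 39.44; P₂ = ½(21.86+42.84)×8.2 = 265.3; P_w = ½γ_w h₂² = 329.8.
Total = 39.44+265.3+329.8 = 634.5 kN/m.

635 kN/m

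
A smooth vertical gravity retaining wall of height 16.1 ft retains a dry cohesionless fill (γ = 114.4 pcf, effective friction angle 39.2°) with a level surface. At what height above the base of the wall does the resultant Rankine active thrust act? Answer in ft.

K_a = 0.2255.
The pressure distribution is triangular, so the resultant acts at H/3 above the base = 16.1/3 = 5.367 ft.

5.37 ft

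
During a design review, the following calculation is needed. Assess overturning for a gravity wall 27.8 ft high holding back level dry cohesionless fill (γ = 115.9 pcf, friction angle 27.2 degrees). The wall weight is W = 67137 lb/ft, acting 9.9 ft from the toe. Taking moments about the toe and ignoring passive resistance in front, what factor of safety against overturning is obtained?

4.30

K_a = tan²(45° − 27.2°/2) = 0.3726.
P_a = ½K_aγH² = 0.5×0.3726×115.9×27.8² = 16690 lb/ft, acting at H/3 = 9.267 ft above the base.
Overturning moment M_o = P_a × H/3 = 16690 × 9.267 = 154600.
Resisting moment M_r = W × 9.9 = 67137 × 9.9 = 664700.
FS_overturning = M_r/M_o = 664700/154600 = 4.298.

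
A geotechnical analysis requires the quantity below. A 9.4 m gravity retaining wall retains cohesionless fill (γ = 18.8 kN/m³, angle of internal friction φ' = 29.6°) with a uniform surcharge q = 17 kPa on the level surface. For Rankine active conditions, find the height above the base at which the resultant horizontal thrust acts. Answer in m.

3.39 m

K_a = 0.3387.
Triangular part P₁ = ½K_aγH² = 281.4 at H/3 = 3.133 m; rectangular part P₂ = K_a q H = 54.13 at H/2 = 4.700 m.
ȳ = (P₁·3.133 + P₂·4.700)/(P₁+P₂) = 3.386 m.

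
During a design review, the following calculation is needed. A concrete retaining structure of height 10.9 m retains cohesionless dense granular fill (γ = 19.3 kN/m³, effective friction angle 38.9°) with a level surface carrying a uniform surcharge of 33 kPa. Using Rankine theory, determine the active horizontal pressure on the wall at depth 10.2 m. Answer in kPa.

52.5 kPa

K_a = (1 − sin φ)/(1 + sin φ) = 0.2285.
σ_v = γz + q = 19.3 × 10.2 + 33 = 229.9 kPa.
σ_h = K_a σ_v = 0.2285 × 229.9 = 52.53 kPa.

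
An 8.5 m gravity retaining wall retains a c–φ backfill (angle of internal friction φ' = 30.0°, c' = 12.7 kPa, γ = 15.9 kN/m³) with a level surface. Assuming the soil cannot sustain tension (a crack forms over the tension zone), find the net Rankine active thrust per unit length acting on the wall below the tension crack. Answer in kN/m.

K_a = 0.3333; √K_a = 0.5774.
Tension-crack depth z_c = 2c/(γ√K_a) = 2×12.7/(15.9×0.5774) = 2.767 m.
σ_a at base = K_a γ H − 2c√K_a = 0.3333×15.9×8.5 − 2×12.7×0.5774 = 30.39 kPa.
P_a = ½ × 30.39 × (H − z_c) = 0.5×30.39×5.733 = 87.10 kN/m.

87.1 kN/m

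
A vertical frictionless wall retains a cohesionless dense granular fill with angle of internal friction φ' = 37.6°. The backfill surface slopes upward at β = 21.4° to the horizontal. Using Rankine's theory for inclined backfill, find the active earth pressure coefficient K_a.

K_a = cos β · (cos β − √(cos²β − cos²φ)) / (cos β + √(cos²β − cos²φ)).
cos β = 0.9311, cos φ = 0.7923, √(cos²β − cos²φ) = 0.4890.
K_a = 0.9311 × (0.9311 − 0.4890)/(0.9311 + 0.4890) = 0.2898.

0.290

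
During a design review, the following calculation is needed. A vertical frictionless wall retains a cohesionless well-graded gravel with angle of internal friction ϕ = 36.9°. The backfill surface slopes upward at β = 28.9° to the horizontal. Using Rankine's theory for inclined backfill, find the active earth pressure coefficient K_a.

K_a = cos β · (cos β − √(cos²β − cos²φ)) / (cos β + √(cos²β − cos²φ)).
cos β = 0.8755, cos φ = 0.7997, √(cos²β − cos²φ) = 0.3563.
K_a = 0.8755 × (0.8755 − 0.3563)/(0.8755 + 0.3563) = 0.3690.

0.369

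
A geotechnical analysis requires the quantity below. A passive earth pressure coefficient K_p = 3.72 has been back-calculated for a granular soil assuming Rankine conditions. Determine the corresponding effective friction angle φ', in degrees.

35.2°

K_p = (1+sin φ)/(1−sin φ) ⇒ sin φ = (K_p − 1)/(K_p + 1) = 0.5763.
φ = arcsin(0.5763) = 35.19°.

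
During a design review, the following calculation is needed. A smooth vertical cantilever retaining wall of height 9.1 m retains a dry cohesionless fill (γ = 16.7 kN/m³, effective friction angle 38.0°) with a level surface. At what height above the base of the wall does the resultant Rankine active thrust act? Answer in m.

3.03 m

K_a = 0.2379.
The pressure distribution is triangular, so the resultant acts at H/3 above the base = 9.1/3 = 3.033 m.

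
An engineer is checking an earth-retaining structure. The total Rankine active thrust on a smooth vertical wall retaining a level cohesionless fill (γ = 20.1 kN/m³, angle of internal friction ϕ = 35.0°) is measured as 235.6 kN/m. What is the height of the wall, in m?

K_a = 0.2710. P_a = ½ K_a γ H² ⇒ H = √(2P_a/(K_a γ)).
H = √(2×235.6/(0.2710×20.1)) = 9.301 m.

9.30 m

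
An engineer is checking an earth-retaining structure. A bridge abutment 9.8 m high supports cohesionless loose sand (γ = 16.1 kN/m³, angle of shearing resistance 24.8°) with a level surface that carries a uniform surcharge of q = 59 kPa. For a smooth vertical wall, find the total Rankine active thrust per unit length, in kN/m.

K_a = tan²(45° − φ/2) = 0.4090.
Soil triangle: ½ K_a γ H² = 0.5×0.4090×16.1×9.8² = 316.2 kN/m.
Surcharge rectangle: K_a q H = 0.4090×59×9.8 = 236.5 kN/m.
Total = 316.2 + 236.5 = 552.7 kN/m.

553 kN/m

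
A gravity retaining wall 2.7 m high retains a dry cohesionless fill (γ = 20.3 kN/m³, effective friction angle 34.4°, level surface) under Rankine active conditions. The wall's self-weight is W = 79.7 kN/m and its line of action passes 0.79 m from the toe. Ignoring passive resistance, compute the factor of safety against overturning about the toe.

K_a = tan²(45° − 34.4°/2) = 0.2780.
P_a = ½K_aγH² = 0.5×0.2780×20.3×2.7² = 20.57 kN/m, acting at H/3 = 0.9000 m above the base.
Overturning moment M_o = P_a × H/3 = 20.57 × 0.9000 = 18.51.
Resisting moment M_r = W × 0.79 = 79.7 × 0.79 = 62.96.
FS_overturning = M_r/M_o = 62.96/18.51 = 3.401.

3.40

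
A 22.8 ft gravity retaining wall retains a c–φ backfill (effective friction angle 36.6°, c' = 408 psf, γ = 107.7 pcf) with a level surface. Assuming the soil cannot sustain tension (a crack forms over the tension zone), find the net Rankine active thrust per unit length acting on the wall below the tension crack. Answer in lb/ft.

815 lb/ft

K_a = 0.2530; √K_a = 0.5029.
Tension-crack depth z_c = 2c/(γ√K_a) = 2×408/(107.7×0.5029) = 15.06 ft.
σ_a at base = K_a γ H − 2c√K_a = 0.2530×107.7×22.8 − 2×408×0.5029 = 210.7 psf.
P_a = ½ × 210.7 × (H − z_c) = 0.5×210.7×7.736 = 815.1 lb/ft.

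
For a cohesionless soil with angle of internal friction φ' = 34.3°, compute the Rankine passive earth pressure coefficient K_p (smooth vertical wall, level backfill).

3.58

K_p = (1 + sin φ)/(1 − sin φ) = tan²(45° + 34.3°/2) = 3.582.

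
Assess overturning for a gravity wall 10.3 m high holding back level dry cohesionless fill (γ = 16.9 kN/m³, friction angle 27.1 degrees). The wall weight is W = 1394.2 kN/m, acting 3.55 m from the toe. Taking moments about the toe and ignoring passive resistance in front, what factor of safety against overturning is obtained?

K_a = tan²(45° − 27.1°/2) = 0.3741.
P_a = ½K_aγH² = 0.5×0.3741×16.9×10.3² = 335.3 kN/m, acting at H/3 = 3.433 m above the base.
Overturning moment M_o = P_a × H/3 = 335.3 × 3.433 = 1151.
Resisting moment M_r = W × 3.55 = 1394.2 × 3.55 = 4949.
FS_overturning = M_r/M_o = 4949/1151 = 4.299.

4.30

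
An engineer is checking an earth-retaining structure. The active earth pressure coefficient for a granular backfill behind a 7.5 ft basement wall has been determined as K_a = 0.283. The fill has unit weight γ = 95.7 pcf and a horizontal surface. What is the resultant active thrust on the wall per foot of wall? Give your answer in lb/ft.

762 lb/ft

P = ½ K_a γ H² = 0.5 × 0.283 × 95.7 × 7.5² = 761.7 lb/ft.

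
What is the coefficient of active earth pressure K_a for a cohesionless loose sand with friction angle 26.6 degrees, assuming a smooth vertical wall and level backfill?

0.381

K_a = (1 − sin φ)/(1 + sin φ) = (1 − sin 26.6°)/(1 + sin 26.6°) = 0.3814.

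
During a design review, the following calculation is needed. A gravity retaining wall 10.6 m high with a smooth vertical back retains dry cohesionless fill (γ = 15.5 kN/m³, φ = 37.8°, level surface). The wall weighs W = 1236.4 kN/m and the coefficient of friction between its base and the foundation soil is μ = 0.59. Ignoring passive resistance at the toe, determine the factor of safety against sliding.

K_a = tan²(45° − 37.8°/2) = 0.2400.
P_a = ½K_aγH² = 0.5×0.2400×15.5×10.6² = 209.0 kN/m, acting at H/3 = 3.533 m above the base.
FS_sliding = μW / P_a = 0.59×1236.4 / 209.0 = 3.491.

3.49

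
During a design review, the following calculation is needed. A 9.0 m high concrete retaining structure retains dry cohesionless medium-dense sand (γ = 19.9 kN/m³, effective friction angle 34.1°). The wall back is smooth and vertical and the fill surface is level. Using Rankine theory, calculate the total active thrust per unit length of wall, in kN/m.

K_a = tan²(45° − φ/2) = 0.2815.
P_a = ½ K_a γ H² = 0.5 × 0.2815 × 19.9 × 9.0² = 226.9 kN/m.

227 kN/m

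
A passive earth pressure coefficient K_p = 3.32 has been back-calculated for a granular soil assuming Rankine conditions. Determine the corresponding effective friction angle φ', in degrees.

32.5°

K_p = (1+sin φ)/(1−sin φ) ⇒ sin φ = (K_p − 1)/(K_p + 1) = 0.5370.
φ = arcsin(0.5370) = 32.48°.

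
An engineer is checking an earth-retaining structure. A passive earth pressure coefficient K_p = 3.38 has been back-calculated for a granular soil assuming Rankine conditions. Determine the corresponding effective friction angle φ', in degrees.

32.9°

K_p = (1+sin φ)/(1−sin φ) ⇒ sin φ = (K_p − 1)/(K_p + 1) = 0.5434.
φ = arcsin(0.5434) = 32.91°.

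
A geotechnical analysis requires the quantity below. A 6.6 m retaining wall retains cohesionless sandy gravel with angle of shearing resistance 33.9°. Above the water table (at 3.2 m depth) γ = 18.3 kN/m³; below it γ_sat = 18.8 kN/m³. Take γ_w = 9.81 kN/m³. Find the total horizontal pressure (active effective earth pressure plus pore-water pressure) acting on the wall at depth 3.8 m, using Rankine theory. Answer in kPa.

K_a = (1 − sin φ)/(1 + sin φ) = 0.2839.
γ' = 18.8 − 9.81 = 8.990 kN/m³.
Effective vertical stress at 3.8 m: σ'_v = 18.3×3.2 + 8.990×0.600 = 63.95 kPa.
σ'_h = K_a σ'_v = 0.2839 × 63.95 = 18.16 kPa; u = γ_w × 0.600 = 5.886 kPa.
Total σ_h = 18.16 + 5.886 = 24.04 kPa.

24.0 kPa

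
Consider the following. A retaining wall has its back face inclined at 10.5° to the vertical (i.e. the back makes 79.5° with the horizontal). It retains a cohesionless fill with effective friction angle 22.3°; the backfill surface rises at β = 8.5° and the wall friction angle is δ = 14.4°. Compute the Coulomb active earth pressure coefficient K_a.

0.560

K_a = sin²(α+φ) / [sin²α · sin(α−δ) · (1 + √{sin(φ+δ)sin(φ−β) / (sin(α−δ)sin(α+β))})²].
With α = 79.5°, φ = 22.3°, δ = 14.4°, β = 8.5°: K_a = 0.5602.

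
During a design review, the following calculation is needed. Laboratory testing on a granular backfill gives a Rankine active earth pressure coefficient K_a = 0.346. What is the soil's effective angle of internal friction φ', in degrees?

29.1°

K_a = tan²(45° − φ/2) ⇒ 45° − φ/2 = arctan(√0.346) = 30.46°.
φ = 2(45° − 30.46°) = 29.07°.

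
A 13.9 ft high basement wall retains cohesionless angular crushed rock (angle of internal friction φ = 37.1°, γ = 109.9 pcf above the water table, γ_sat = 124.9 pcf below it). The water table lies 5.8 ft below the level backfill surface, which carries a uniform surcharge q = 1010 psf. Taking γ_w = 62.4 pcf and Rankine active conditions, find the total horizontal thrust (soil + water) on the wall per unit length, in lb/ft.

K_a = tan²(45° − φ/2) = 0.2475.
γ' = 124.9 − 62.4 = 62.50 pcf. h₂ = H − d_w = 8.1 ft.
σ'_h: at surface K_a·q = 250.0; at WT K_a(q+γd_w) = 407.7; at base K_a(q+γd_w+γ'h₂) = 533.0 psf.
P₁ = ½(250.0+407.7)×5.8 = 1907; P₂ = ½(407.7+533.0)×8.1 = 3810; P_w = ½γ_w h₂² = 2047.
Total = 1907+3810+2047 = 7764 lb/ft.

7760 lb/ft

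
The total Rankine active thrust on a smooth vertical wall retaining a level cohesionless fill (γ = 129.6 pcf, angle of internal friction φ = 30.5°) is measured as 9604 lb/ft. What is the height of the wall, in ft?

21.3 ft

K_a = 0.3267. P_a = ½ K_a γ H² ⇒ H = √(2P_a/(K_a γ)).
H = √(2×9604/(0.3267×129.6)) = 21.30 ft.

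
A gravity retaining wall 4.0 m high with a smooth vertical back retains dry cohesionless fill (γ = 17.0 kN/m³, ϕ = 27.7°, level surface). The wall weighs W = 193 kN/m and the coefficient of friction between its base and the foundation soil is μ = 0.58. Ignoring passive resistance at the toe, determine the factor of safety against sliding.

2.25

K_a = tan²(45° − 27.7°/2) = 0.3653.
P_a = ½K_aγH² = 0.5×0.3653×17.0×4.0² = 49.69 kN/m, acting at H/3 = 1.333 m above the base.
FS_sliding = μW / P_a = 0.58×193 / 49.69 = 2.253.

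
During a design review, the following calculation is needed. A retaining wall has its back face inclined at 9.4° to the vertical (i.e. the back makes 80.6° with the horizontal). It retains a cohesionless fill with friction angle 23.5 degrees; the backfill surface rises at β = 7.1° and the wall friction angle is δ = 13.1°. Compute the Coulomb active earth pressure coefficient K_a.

K_a = sin²(α+φ) / [sin²α · sin(α−δ) · (1 + √{sin(φ+δ)sin(φ−β) / (sin(α−δ)sin(α+β))})²].
With α = 80.6°, φ = 23.5°, δ = 13.1°, β = 7.1°: K_a = 0.5137.

0.514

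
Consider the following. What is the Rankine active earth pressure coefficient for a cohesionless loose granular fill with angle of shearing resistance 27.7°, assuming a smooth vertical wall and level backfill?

K_a = (1 − sin φ)/(1 + sin φ) = (1 − sin 27.7°)/(1 + sin 27.7°) = 0.3653.

0.365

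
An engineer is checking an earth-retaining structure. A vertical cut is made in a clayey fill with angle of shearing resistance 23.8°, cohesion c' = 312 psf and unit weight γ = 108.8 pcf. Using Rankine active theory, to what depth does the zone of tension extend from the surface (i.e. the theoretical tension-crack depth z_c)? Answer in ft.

K_a = tan²(45° − 23.8°/2) = 0.4250; √K_a = 0.6519.
The active pressure is zero where K_a γ z = 2c√K_a, so z_c = 2c/(γ√K_a) = 2×312/(108.8×0.6519) = 8.798 ft.

8.80 ft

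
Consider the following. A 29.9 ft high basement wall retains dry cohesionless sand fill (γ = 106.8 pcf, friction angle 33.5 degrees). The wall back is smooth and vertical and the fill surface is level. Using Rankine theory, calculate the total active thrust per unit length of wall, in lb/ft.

K_a = tan²(45° − φ/2) = 0.2887.
P_a = ½ K_a γ H² = 0.5 × 0.2887 × 106.8 × 29.9² = 13780 lb/ft.

13800 lb/ft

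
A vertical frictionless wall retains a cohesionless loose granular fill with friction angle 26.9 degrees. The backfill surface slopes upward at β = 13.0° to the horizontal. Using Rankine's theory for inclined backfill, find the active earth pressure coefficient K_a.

0.415

K_a = cos β · (cos β − √(cos²β − cos²φ)) / (cos β + √(cos²β − cos²φ)).
cos β = 0.9744, cos φ = 0.8918, √(cos²β − cos²φ) = 0.3925.
K_a = 0.9744 × (0.9744 − 0.3925)/(0.9744 + 0.3925) = 0.4147.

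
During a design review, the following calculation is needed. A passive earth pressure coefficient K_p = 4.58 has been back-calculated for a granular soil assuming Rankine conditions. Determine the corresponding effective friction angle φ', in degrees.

39.9°

K_p = (1+sin φ)/(1−sin φ) ⇒ sin φ = (K_p − 1)/(K_p + 1) = 0.6416.
φ = arcsin(0.6416) = 39.91°.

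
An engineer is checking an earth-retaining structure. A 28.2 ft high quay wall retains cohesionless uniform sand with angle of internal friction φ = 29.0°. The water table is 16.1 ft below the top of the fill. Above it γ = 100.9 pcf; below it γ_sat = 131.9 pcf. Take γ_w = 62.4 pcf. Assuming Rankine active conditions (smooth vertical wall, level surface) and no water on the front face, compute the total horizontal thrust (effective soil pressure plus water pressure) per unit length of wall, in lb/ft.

17700 lb/ft

K_a = tan²(45° − φ/2) = 0.3470.
γ' = 131.9 − 62.4 = 69.50 pcf. Depth below WT = 12.1 ft.
σ'_h at WT = K_a γ d_w = 563.7 psf; at base = 563.7 + K_a γ' × 12.1 = 855.4 psf.
P₁ (0–16.1 ft) = ½×563.7×16.1 = 4537. P₂ (16.1–28.2 ft) = ½(563.7+855.4)×12.1 = 8586.
P_w = ½ γ_w h₂² = 0.5×62.4×12.1² = 4568. Total = 4537+8586+4568 = 17690 lb/ft.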